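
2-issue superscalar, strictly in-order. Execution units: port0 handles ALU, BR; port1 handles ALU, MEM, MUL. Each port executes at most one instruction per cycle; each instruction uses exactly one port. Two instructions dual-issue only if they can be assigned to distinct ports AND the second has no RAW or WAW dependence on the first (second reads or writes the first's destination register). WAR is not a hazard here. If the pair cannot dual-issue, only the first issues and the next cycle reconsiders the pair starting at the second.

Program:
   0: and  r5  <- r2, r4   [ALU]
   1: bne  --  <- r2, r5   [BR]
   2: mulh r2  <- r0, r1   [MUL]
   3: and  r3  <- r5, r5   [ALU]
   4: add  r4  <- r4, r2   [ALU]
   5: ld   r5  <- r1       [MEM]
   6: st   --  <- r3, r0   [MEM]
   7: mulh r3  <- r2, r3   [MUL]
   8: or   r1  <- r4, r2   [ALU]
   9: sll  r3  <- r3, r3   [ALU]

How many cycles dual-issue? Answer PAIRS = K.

#0 head=0: and.ALU i0 RAW r5
#1 head=1: bne.BR/mulh.MUL i1+i2 pair
#2 head=3: and.ALU/add.ALU i3+i4 pair
#3 head=5: ld.MEM i5 no-port MEM/MEM
#4 head=6: st.MEM i6 no-port MEM/MUL
#5 head=7: mulh.MUL/or.ALU i7+i8 pair
#6 head=9: sll.ALU i9 tail

PAIRS = 3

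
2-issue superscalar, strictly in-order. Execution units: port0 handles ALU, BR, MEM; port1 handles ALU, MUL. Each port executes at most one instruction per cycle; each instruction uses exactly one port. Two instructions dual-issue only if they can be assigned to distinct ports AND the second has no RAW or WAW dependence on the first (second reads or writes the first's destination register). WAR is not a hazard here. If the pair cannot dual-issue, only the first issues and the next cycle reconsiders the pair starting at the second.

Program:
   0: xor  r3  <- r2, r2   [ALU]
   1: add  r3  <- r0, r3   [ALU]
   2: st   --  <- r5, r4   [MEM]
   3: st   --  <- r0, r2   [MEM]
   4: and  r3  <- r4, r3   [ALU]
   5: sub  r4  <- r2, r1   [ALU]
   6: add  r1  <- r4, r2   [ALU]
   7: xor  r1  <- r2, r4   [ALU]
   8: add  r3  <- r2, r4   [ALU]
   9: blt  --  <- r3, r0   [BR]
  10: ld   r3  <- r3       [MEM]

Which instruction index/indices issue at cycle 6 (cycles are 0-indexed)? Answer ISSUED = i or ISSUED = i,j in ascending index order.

ISSUED = 9

c0: i0 xor.ALU  RAW+WAW r3
c1: i1&i2 add.ALU+st.MEM  pair
c2: i3&i4 st.MEM+and.ALU  pair
c3: i5 sub.ALU  RAW r4
c4: i6 add.ALU  WAW r1
c5: i7&i8 xor.ALU+add.ALU  pair
c6: i9 blt.BR  no-port BR/MEM
c7: i10 ld.MEM  tail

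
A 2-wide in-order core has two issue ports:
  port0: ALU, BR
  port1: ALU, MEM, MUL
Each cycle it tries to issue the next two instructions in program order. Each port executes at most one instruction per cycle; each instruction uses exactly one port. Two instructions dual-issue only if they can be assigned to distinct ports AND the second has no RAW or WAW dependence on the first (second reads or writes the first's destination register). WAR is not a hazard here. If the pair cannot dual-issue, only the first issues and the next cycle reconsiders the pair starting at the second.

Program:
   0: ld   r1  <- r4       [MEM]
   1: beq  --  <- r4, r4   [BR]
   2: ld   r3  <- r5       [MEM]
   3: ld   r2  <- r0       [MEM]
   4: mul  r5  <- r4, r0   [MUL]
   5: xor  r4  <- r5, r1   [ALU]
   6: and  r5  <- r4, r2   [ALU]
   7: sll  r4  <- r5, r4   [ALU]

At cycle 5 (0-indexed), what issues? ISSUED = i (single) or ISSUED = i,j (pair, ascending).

  cy0 -> i0/i1 (ld.MEM/beq.BR) 2-wide
  cy1 -> i2 (ld.MEM) no-port MEM/MEM
  cy2 -> i3 (ld.MEM) no-port MEM/MUL
  cy3 -> i4 (mul.MUL) RAW r5
  cy4 -> i5 (xor.ALU) RAW r4
  cy5 -> i6 (and.ALU) RAW r5
  cy6 -> i7 (sll.ALU) tail

ISSUED = 6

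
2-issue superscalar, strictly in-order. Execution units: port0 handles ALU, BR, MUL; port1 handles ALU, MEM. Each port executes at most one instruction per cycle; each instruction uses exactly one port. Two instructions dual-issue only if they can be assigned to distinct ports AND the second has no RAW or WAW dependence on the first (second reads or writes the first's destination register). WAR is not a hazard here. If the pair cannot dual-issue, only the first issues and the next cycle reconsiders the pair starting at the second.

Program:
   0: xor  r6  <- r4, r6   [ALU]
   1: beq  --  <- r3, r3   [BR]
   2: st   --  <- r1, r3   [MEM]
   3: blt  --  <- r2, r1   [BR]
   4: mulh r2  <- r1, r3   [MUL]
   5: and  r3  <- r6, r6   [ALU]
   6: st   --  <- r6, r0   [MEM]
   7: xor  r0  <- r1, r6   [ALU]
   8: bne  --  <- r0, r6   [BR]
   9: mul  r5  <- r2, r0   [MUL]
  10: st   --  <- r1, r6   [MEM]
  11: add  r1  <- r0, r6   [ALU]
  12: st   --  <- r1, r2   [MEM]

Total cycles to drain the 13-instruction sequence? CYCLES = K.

0. xor.ALU;beq.BR @i0&i1  | pair
1. st.MEM;blt.BR @i2&i3  | pair
2. mulh.MUL;and.ALU @i4&i5  | pair
3. st.MEM;xor.ALU @i6&i7  | pair
4. bne.BR @i8  | no-port BR/MUL
5. mul.MUL;st.MEM @i9&i10  | pair
6. add.ALU @i11  | RAW r1
7. st.MEM @i12  | tail

CYCLES = 8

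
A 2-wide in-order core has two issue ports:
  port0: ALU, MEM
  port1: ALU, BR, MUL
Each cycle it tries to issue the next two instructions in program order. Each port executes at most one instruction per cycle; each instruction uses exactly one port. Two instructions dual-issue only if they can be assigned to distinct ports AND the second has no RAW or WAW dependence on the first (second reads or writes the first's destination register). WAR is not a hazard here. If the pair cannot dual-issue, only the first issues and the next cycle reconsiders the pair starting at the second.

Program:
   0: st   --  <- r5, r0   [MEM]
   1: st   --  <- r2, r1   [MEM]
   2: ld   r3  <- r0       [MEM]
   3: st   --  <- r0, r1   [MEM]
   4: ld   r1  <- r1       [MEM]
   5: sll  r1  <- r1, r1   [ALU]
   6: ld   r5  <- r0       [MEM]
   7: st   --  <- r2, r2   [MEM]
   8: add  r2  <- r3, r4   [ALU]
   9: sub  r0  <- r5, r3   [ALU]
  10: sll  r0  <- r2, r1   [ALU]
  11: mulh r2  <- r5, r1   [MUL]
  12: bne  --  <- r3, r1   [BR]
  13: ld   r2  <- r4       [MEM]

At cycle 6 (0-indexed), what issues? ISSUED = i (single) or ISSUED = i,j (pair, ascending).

ISSUED = 7,8

0. st.MEM @i0  | no-port MEM/MEM
1. st.MEM @i1  | no-port MEM/MEM
2. ld.MEM @i2  | no-port MEM/MEM
3. st.MEM @i3  | no-port MEM/MEM
4. ld.MEM @i4  | RAW+WAW r1
5. sll.ALU;ld.MEM @i5/i6  | dual
6. st.MEM;add.ALU @i7/i8  | dual
7. sub.ALU @i9  | WAW r0
8. sll.ALU;mulh.MUL @i10/i11  | dual
9. bne.BR;ld.MEM @i12/i13  | dual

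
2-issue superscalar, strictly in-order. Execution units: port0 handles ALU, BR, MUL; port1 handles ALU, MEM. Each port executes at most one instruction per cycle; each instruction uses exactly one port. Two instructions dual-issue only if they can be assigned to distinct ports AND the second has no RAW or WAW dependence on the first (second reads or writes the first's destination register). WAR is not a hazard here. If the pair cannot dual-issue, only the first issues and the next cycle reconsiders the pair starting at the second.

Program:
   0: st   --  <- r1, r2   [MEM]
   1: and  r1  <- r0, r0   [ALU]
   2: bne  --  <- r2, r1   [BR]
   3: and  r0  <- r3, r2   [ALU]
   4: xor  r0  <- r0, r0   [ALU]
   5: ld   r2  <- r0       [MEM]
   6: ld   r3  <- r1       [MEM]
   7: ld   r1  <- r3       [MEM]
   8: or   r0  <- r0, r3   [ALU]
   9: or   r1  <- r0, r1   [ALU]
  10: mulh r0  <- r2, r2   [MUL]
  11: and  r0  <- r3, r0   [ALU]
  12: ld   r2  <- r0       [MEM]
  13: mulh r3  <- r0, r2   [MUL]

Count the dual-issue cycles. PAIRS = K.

PAIRS = 4

c0: i0,i1 st.MEM+and.ALU  2-wide
c1: i2,i3 bne.BR+and.ALU  2-wide
c2: i4 xor.ALU  RAW r0
c3: i5 ld.MEM  no-port MEM/MEM
c4: i6 ld.MEM  no-port MEM/MEM
c5: i7,i8 ld.MEM+or.ALU  2-wide
c6: i9,i10 or.ALU+mulh.MUL  2-wide
c7: i11 and.ALU  RAW r0
c8: i12 ld.MEM  RAW r2
c9: i13 mulh.MUL  tail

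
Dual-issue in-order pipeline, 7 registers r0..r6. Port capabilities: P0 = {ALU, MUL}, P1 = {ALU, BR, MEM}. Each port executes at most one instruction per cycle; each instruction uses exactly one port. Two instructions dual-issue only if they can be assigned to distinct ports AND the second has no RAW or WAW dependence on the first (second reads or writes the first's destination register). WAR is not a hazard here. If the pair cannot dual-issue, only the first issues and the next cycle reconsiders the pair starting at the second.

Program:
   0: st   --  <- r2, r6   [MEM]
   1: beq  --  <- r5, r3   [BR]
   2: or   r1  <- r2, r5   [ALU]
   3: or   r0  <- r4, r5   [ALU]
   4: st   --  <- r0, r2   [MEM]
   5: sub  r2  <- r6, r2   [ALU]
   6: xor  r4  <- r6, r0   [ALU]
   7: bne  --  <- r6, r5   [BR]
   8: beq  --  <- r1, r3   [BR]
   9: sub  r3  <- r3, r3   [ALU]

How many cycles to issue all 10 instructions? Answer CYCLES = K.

CYCLES = 6

  cy0 -> i0 (st) no-port MEM/BR
  cy1 -> i1&i2 (beq or) 2-wide
  cy2 -> i3 (or) RAW r0
  cy3 -> i4&i5 (st sub) 2-wide
  cy4 -> i6&i7 (xor bne) 2-wide
  cy5 -> i8&i9 (beq sub) 2-wide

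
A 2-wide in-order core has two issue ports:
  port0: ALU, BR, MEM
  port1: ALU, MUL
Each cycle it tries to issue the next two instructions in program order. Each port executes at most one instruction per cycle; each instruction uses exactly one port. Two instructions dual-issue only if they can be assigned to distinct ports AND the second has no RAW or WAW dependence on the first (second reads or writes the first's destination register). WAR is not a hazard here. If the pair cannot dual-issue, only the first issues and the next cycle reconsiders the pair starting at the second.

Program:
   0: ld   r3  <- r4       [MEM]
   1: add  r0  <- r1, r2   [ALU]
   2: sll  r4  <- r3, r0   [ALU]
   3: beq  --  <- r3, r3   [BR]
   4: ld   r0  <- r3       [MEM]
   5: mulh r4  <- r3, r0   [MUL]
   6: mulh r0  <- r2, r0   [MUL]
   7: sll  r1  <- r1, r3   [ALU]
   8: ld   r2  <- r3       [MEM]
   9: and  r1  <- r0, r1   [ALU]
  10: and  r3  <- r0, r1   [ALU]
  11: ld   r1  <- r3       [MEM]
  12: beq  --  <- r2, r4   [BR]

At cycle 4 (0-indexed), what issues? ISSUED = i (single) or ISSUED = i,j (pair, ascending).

ISSUED = 6,7

c0: i0+i1 ld.MEM;add.ALU  dual
c1: i2+i3 sll.ALU;beq.BR  dual
c2: i4 ld.MEM  RAW r0
c3: i5 mulh.MUL  no-port MUL/MUL
c4: i6+i7 mulh.MUL;sll.ALU  dual
c5: i8+i9 ld.MEM;and.ALU  dual
c6: i10 and.ALU  RAW r3
c7: i11 ld.MEM  no-port MEM/BR
c8: i12 beq.BR  tail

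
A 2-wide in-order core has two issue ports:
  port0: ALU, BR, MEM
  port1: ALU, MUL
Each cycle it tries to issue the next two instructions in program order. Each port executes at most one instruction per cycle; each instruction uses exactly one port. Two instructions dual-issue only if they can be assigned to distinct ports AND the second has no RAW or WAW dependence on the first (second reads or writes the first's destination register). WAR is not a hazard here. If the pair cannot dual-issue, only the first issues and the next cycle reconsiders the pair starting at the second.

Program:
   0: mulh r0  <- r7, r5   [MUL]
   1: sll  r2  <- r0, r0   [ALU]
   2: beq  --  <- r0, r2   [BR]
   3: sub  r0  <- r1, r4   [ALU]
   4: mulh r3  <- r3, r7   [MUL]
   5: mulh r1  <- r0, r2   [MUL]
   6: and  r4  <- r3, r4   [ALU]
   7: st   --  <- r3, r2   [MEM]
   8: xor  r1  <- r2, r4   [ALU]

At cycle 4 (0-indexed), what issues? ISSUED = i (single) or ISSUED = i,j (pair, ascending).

ISSUED = 5,6

  cy0 -> i0 (mulh.MUL) RAW r0
  cy1 -> i1 (sll.ALU) RAW r2
  cy2 -> i2&i3 (beq.BR sub.ALU) 2-wide
  cy3 -> i4 (mulh.MUL) no-port MUL/MUL
  cy4 -> i5&i6 (mulh.MUL and.ALU) 2-wide
  cy5 -> i7&i8 (st.MEM xor.ALU) 2-wide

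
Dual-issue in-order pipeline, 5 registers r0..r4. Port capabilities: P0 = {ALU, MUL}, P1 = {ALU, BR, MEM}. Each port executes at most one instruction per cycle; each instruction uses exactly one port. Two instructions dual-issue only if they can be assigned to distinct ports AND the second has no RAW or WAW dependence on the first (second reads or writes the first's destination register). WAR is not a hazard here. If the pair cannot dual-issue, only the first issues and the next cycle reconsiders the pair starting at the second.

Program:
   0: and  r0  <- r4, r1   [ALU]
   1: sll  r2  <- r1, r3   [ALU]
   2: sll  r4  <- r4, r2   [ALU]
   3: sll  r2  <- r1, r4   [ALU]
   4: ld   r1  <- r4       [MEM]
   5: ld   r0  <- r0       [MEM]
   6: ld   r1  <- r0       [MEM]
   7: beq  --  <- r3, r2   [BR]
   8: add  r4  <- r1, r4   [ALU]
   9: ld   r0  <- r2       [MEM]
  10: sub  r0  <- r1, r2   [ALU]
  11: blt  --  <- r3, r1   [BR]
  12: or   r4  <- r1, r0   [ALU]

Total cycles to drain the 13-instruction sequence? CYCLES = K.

CYCLES = 9

#0 head=0: and.ALU;sll.ALU i0+i1 pair
#1 head=2: sll.ALU i2 RAW r4
#2 head=3: sll.ALU;ld.MEM i3+i4 pair
#3 head=5: ld.MEM i5 no-port MEM/MEM
#4 head=6: ld.MEM i6 no-port MEM/BR
#5 head=7: beq.BR;add.ALU i7+i8 pair
#6 head=9: ld.MEM i9 WAW r0
#7 head=10: sub.ALU;blt.BR i10+i11 pair
#8 head=12: or.ALU i12 tail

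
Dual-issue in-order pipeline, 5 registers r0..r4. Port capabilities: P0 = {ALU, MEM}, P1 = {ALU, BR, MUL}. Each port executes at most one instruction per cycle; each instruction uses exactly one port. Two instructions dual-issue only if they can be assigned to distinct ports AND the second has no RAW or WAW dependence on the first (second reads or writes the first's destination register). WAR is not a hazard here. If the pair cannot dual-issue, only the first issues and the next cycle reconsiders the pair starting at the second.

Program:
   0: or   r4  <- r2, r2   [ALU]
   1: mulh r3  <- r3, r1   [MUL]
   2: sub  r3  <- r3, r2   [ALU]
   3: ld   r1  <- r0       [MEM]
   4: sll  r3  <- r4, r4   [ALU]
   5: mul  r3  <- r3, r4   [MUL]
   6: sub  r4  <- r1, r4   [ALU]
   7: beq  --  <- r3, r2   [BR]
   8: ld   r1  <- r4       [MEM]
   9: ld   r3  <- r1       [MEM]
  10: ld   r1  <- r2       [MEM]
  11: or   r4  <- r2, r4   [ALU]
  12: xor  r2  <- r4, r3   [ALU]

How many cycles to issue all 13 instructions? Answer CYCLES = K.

CYCLES = 8

  cy0 -> i0,i1 (or.ALU+mulh.MUL) pair
  cy1 -> i2,i3 (sub.ALU+ld.MEM) pair
  cy2 -> i4 (sll.ALU) RAW+WAW r3
  cy3 -> i5,i6 (mul.MUL+sub.ALU) pair
  cy4 -> i7,i8 (beq.BR+ld.MEM) pair
  cy5 -> i9 (ld.MEM) no-port MEM/MEM
  cy6 -> i10,i11 (ld.MEM+or.ALU) pair
  cy7 -> i12 (xor.ALU) tail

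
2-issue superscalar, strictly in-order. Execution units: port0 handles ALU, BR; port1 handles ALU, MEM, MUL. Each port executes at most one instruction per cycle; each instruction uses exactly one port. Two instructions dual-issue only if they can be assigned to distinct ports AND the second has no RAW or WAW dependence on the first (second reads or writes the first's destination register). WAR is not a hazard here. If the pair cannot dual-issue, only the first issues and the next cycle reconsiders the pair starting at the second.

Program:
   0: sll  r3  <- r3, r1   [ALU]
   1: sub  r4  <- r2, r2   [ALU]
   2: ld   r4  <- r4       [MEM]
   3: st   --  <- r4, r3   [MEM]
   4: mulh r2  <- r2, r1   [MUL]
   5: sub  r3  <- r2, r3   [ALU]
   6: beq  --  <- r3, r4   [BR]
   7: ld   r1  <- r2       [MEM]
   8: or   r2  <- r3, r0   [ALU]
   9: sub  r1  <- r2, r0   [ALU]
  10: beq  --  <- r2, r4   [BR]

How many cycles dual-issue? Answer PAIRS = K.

[0] i0,i1  sll/sub  -- pair
[1] i2  ld  -- no-port MEM/MEM
[2] i3  st  -- no-port MEM/MUL
[3] i4  mulh  -- RAW r2
[4] i5  sub  -- RAW r3
[5] i6,i7  beq/ld  -- pair
[6] i8  or  -- RAW r2
[7] i9,i10  sub/beq  -- pair

PAIRS = 3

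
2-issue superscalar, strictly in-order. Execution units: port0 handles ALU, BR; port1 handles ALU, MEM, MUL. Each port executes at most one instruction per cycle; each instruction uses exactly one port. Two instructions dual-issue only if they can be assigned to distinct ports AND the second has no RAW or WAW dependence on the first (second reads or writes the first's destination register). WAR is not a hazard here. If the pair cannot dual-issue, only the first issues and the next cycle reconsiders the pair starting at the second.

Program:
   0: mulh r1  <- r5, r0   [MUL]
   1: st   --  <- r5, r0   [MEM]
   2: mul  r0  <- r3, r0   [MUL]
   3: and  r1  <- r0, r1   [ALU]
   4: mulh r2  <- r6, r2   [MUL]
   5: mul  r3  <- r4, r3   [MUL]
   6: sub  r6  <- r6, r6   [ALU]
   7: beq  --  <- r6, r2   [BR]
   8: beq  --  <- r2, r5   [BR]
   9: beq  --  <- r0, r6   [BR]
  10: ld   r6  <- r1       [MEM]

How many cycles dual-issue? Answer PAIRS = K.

  cy0 -> i0 (mulh) no-port MUL/MEM
  cy1 -> i1 (st) no-port MEM/MUL
  cy2 -> i2 (mul) RAW r0
  cy3 -> i3+i4 (and mulh) 2-wide
  cy4 -> i5+i6 (mul sub) 2-wide
  cy5 -> i7 (beq) no-port BR/BR
  cy6 -> i8 (beq) no-port BR/BR
  cy7 -> i9+i10 (beq ld) 2-wide

PAIRS = 3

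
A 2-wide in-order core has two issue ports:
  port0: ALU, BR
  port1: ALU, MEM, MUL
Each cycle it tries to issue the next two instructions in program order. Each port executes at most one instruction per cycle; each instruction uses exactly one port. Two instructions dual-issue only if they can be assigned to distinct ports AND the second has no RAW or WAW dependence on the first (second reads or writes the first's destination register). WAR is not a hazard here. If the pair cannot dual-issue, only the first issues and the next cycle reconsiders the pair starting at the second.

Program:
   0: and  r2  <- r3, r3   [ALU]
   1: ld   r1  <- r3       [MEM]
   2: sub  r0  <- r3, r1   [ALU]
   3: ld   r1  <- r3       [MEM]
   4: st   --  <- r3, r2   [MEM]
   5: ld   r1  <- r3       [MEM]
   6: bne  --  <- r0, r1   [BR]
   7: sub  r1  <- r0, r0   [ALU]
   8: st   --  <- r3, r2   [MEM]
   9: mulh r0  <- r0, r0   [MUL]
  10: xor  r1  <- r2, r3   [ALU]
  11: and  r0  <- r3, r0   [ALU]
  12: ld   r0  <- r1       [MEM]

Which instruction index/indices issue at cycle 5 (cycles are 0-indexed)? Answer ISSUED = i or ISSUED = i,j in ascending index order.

t=0 i0/i1:and.ALU+ld.MEM ; pair
t=1 i2/i3:sub.ALU+ld.MEM ; pair
t=2 i4:st.MEM ; no-port MEM/MEM
t=3 i5:ld.MEM ; RAW r1
t=4 i6/i7:bne.BR+sub.ALU ; pair
t=5 i8:st.MEM ; no-port MEM/MUL
t=6 i9/i10:mulh.MUL+xor.ALU ; pair
t=7 i11:and.ALU ; WAW r0
t=8 i12:ld.MEM ; tail

ISSUED = 8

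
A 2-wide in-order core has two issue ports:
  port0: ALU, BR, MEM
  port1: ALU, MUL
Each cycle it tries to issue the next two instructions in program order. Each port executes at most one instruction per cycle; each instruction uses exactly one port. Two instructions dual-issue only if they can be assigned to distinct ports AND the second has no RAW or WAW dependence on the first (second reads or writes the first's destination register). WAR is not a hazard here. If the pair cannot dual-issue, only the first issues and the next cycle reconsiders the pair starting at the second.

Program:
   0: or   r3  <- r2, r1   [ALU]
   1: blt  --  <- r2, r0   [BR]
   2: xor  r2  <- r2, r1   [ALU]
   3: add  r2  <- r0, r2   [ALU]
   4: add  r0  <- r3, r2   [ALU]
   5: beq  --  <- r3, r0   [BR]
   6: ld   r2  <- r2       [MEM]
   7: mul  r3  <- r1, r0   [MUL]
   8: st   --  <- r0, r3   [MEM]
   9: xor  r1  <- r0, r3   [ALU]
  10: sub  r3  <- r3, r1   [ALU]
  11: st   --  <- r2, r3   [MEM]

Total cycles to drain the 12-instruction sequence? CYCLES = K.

t=0 i0,i1:or;blt ; 2-wide
t=1 i2:xor ; RAW+WAW r2
t=2 i3:add ; RAW r2
t=3 i4:add ; RAW r0
t=4 i5:beq ; no-port BR/MEM
t=5 i6,i7:ld;mul ; 2-wide
t=6 i8,i9:st;xor ; 2-wide
t=7 i10:sub ; RAW r3
t=8 i11:st ; tail

CYCLES = 9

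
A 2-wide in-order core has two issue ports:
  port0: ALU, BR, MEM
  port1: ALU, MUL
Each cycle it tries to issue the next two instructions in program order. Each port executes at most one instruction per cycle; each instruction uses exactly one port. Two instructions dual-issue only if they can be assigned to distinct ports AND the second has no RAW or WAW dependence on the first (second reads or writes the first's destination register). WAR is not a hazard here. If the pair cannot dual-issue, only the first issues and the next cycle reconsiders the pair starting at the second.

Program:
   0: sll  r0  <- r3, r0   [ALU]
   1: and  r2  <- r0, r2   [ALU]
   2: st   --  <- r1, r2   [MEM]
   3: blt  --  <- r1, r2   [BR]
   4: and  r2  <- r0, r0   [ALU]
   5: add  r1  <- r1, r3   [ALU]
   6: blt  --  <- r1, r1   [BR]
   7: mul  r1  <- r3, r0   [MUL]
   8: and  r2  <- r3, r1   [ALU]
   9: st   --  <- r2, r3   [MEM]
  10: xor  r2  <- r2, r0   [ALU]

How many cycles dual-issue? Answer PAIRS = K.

  cy0 -> i0 (sll) RAW r0
  cy1 -> i1 (and) RAW r2
  cy2 -> i2 (st) no-port MEM/BR
  cy3 -> i3,i4 (blt/and) 2-wide
  cy4 -> i5 (add) RAW r1
  cy5 -> i6,i7 (blt/mul) 2-wide
  cy6 -> i8 (and) RAW r2
  cy7 -> i9,i10 (st/xor) 2-wide

PAIRS = 3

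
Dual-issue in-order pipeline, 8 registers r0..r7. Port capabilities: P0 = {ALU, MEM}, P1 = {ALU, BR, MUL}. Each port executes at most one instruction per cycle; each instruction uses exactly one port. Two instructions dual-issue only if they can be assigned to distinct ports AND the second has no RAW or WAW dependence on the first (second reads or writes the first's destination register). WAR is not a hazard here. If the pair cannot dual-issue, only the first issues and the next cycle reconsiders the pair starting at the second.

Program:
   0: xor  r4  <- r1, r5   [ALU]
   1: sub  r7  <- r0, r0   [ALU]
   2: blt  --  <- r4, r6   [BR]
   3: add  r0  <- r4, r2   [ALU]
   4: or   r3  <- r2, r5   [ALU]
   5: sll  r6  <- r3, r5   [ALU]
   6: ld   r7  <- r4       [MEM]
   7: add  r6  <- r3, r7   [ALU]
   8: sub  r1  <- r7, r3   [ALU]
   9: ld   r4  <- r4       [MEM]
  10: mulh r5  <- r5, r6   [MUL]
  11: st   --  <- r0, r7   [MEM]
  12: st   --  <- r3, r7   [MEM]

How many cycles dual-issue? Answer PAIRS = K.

0. xor.ALU+sub.ALU @i0+i1  | pair
1. blt.BR+add.ALU @i2+i3  | pair
2. or.ALU @i4  | RAW r3
3. sll.ALU+ld.MEM @i5+i6  | pair
4. add.ALU+sub.ALU @i7+i8  | pair
5. ld.MEM+mulh.MUL @i9+i10  | pair
6. st.MEM @i11  | no-port MEM/MEM
7. st.MEM @i12  | tail

PAIRS = 5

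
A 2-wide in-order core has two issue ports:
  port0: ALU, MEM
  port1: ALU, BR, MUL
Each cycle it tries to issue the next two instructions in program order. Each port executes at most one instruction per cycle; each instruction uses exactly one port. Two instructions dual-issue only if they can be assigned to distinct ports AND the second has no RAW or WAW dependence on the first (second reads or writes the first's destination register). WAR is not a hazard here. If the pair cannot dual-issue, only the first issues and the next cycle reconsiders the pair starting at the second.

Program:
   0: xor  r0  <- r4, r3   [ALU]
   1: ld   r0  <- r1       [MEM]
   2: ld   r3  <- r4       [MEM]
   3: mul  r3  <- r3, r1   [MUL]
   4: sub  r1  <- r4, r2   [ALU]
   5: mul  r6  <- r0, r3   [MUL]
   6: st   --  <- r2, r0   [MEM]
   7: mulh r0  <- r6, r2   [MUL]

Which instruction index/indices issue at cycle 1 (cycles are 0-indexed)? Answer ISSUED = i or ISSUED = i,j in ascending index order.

[0] i0  xor.ALU  -- WAW r0
[1] i1  ld.MEM  -- no-port MEM/MEM
[2] i2  ld.MEM  -- RAW+WAW r3
[3] i3,i4  mul.MUL sub.ALU  -- dual
[4] i5,i6  mul.MUL st.MEM  -- dual
[5] i7  mulh.MUL  -- tail

ISSUED = 1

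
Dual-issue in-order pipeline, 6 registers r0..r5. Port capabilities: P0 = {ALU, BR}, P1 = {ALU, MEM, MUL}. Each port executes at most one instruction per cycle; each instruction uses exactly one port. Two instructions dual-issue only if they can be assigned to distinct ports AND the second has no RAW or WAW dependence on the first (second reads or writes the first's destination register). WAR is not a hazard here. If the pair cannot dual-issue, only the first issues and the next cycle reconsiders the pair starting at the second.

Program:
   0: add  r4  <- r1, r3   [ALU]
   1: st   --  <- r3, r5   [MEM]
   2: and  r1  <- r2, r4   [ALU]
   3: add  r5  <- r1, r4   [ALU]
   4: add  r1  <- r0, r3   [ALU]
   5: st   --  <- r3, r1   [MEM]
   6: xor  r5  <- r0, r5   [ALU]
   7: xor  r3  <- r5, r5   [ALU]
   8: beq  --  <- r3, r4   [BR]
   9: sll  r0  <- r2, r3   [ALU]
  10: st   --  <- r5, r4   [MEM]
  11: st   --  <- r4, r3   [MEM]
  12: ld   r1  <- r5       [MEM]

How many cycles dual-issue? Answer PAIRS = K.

PAIRS = 4

c0: i0/i1 add+st  dual
c1: i2 and  RAW r1
c2: i3/i4 add+add  dual
c3: i5/i6 st+xor  dual
c4: i7 xor  RAW r3
c5: i8/i9 beq+sll  dual
c6: i10 st  no-port MEM/MEM
c7: i11 st  no-port MEM/MEM
c8: i12 ld  tail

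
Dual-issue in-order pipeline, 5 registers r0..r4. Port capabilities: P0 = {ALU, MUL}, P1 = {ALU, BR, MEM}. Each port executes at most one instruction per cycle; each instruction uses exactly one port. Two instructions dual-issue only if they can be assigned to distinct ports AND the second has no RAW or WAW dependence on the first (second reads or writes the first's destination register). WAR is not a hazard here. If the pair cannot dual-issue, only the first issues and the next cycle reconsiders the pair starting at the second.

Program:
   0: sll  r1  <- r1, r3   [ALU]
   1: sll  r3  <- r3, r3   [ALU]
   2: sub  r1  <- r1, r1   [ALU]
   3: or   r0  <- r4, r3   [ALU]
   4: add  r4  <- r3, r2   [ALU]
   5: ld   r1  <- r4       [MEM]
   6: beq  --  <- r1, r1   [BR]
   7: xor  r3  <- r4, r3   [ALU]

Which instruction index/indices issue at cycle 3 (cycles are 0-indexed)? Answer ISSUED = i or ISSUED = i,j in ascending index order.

t=0 i0/i1:sll;sll ; pair
t=1 i2/i3:sub;or ; pair
t=2 i4:add ; RAW r4
t=3 i5:ld ; no-port MEM/BR
t=4 i6/i7:beq;xor ; pair

ISSUED = 5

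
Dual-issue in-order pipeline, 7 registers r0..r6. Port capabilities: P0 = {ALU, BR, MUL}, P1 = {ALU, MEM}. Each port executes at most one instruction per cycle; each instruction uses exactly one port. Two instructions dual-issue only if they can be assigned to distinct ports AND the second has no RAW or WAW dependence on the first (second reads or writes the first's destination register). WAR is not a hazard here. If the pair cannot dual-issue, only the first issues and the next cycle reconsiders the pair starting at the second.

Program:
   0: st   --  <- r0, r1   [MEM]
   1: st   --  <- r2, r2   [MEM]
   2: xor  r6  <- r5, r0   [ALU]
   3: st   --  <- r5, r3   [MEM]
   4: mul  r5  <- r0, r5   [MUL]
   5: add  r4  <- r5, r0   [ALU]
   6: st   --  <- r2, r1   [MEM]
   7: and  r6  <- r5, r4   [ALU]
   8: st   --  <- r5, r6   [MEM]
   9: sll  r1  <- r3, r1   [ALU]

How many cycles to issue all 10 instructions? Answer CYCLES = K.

  cy0 -> i0 (st) no-port MEM/MEM
  cy1 -> i1,i2 (st;xor) pair
  cy2 -> i3,i4 (st;mul) pair
  cy3 -> i5,i6 (add;st) pair
  cy4 -> i7 (and) RAW r6
  cy5 -> i8,i9 (st;sll) pair

CYCLES = 6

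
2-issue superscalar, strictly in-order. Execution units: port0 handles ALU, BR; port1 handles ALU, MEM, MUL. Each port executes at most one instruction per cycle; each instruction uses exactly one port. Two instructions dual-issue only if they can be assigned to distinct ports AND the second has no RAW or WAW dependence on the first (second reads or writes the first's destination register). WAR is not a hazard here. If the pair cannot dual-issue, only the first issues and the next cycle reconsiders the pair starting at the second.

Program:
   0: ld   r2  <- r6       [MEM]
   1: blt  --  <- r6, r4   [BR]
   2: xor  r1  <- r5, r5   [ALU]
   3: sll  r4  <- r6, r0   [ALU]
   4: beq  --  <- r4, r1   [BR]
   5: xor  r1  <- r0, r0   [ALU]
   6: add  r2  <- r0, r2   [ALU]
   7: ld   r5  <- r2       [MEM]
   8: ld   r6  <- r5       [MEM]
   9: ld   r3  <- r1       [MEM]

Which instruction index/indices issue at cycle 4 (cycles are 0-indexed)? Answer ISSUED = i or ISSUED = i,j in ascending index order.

ISSUED = 7

  cy0 -> i0,i1 (ld.MEM;blt.BR) pair
  cy1 -> i2,i3 (xor.ALU;sll.ALU) pair
  cy2 -> i4,i5 (beq.BR;xor.ALU) pair
  cy3 -> i6 (add.ALU) RAW r2
  cy4 -> i7 (ld.MEM) no-port MEM/MEM
  cy5 -> i8 (ld.MEM) no-port MEM/MEM
  cy6 -> i9 (ld.MEM) tail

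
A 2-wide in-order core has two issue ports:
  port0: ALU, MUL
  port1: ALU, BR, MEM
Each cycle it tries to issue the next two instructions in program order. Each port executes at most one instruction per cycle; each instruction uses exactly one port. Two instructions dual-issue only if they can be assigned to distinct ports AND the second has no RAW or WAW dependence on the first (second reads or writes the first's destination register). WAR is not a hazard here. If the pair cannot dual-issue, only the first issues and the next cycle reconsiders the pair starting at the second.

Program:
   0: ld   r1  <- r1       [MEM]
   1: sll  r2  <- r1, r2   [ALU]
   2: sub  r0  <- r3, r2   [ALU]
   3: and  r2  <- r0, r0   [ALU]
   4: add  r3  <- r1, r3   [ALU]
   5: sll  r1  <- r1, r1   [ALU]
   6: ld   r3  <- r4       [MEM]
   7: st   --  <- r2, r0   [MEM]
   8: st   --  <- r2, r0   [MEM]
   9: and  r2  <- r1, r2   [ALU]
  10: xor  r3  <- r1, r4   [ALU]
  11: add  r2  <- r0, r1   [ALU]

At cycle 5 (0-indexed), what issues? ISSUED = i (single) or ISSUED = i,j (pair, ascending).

0. ld @i0  | RAW r1
1. sll @i1  | RAW r2
2. sub @i2  | RAW r0
3. and;add @i3&i4  | 2-wide
4. sll;ld @i5&i6  | 2-wide
5. st @i7  | no-port MEM/MEM
6. st;and @i8&i9  | 2-wide
7. xor;add @i10&i11  | 2-wide

ISSUED = 7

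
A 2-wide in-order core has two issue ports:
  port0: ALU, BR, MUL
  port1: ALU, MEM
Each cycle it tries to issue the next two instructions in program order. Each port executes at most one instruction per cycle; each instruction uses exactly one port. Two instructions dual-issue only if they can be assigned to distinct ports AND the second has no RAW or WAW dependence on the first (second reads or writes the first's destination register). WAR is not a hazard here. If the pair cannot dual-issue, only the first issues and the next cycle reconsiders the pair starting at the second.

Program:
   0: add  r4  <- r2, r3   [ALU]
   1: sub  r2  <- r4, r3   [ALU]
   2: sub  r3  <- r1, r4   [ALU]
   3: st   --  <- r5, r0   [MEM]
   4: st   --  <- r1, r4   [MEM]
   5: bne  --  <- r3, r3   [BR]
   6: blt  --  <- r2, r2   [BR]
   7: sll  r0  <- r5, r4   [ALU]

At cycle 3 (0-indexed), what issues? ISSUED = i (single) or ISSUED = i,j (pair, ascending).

  cy0 -> i0 (add) RAW r4
  cy1 -> i1+i2 (sub+sub) dual
  cy2 -> i3 (st) no-port MEM/MEM
  cy3 -> i4+i5 (st+bne) dual
  cy4 -> i6+i7 (blt+sll) dual

ISSUED = 4,5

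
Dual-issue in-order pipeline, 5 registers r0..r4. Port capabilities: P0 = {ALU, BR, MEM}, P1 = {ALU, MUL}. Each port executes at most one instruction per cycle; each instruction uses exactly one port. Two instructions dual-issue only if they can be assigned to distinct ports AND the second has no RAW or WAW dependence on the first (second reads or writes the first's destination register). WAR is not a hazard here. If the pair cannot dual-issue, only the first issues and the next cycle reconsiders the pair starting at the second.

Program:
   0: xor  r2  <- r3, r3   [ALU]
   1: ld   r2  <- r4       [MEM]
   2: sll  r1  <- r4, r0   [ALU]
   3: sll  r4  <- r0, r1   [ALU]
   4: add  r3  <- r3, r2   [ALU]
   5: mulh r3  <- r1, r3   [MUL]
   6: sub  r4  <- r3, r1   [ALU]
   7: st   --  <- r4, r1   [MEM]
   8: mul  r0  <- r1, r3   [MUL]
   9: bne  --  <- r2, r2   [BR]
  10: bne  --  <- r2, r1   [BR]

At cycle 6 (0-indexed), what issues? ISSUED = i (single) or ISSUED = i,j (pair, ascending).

0. xor @i0  | WAW r2
1. ld+sll @i1,i2  | pair
2. sll+add @i3,i4  | pair
3. mulh @i5  | RAW r3
4. sub @i6  | RAW r4
5. st+mul @i7,i8  | pair
6. bne @i9  | no-port BR/BR
7. bne @i10  | tail

ISSUED = 9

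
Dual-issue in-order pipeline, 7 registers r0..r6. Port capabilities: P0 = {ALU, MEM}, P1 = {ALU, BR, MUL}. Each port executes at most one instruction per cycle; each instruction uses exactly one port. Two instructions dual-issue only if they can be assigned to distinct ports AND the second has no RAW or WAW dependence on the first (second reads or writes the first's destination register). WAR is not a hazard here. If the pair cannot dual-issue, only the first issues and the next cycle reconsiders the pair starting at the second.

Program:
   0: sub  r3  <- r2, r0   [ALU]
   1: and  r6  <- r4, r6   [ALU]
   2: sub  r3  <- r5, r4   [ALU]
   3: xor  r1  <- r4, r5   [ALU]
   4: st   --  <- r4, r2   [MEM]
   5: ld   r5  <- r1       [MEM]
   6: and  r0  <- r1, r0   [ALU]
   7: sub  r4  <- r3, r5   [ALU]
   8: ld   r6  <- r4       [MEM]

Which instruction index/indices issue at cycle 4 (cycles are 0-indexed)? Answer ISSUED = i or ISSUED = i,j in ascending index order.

ISSUED = 7

c0: i0,i1 sub+and  dual
c1: i2,i3 sub+xor  dual
c2: i4 st  no-port MEM/MEM
c3: i5,i6 ld+and  dual
c4: i7 sub  RAW r4
c5: i8 ld  tail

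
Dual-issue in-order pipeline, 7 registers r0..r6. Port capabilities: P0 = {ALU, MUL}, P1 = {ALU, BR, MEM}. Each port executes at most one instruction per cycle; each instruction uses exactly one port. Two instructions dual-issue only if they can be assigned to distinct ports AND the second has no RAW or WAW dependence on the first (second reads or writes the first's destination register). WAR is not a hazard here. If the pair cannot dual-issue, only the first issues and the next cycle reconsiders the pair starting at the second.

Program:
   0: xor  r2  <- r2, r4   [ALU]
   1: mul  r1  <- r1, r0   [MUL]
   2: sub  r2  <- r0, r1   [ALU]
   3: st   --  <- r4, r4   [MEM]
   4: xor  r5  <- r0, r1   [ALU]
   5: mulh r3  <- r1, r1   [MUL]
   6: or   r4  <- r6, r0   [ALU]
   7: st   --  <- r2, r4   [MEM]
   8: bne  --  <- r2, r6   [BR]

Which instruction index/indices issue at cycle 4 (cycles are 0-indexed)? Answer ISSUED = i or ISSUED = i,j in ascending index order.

  cy0 -> i0/i1 (xor.ALU/mul.MUL) dual
  cy1 -> i2/i3 (sub.ALU/st.MEM) dual
  cy2 -> i4/i5 (xor.ALU/mulh.MUL) dual
  cy3 -> i6 (or.ALU) RAW r4
  cy4 -> i7 (st.MEM) no-port MEM/BR
  cy5 -> i8 (bne.BR) tail

ISSUED = 7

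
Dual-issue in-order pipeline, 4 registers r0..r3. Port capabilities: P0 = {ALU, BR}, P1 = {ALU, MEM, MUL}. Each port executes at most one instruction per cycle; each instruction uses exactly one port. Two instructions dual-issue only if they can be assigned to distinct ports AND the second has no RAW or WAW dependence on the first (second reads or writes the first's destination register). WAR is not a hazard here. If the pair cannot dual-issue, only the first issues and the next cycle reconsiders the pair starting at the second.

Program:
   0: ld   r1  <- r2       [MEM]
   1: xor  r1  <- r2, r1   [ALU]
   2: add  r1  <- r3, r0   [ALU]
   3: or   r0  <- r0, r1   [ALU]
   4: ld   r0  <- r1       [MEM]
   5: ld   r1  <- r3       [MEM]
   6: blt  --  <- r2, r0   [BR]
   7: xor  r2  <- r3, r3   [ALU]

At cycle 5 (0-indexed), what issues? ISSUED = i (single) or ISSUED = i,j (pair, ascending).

#0 head=0: ld.MEM i0 RAW+WAW r1
#1 head=1: xor.ALU i1 WAW r1
#2 head=2: add.ALU i2 RAW r1
#3 head=3: or.ALU i3 WAW r0
#4 head=4: ld.MEM i4 no-port MEM/MEM
#5 head=5: ld.MEM+blt.BR i5+i6 dual
#6 head=7: xor.ALU i7 tail

ISSUED = 5,6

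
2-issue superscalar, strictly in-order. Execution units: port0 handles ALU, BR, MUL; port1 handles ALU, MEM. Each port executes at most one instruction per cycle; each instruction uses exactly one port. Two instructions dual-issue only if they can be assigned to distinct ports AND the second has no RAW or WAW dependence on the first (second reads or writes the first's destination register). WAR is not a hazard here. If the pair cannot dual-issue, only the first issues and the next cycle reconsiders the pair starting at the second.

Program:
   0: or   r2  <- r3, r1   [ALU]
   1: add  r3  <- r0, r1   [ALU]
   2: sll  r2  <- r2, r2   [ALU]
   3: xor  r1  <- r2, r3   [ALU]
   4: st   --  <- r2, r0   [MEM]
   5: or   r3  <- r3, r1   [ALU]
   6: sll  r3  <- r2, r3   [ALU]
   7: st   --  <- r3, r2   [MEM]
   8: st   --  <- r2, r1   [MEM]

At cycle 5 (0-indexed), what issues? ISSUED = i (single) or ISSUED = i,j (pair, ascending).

#0 head=0: or add i0+i1 2-wide
#1 head=2: sll i2 RAW r2
#2 head=3: xor st i3+i4 2-wide
#3 head=5: or i5 RAW+WAW r3
#4 head=6: sll i6 RAW r3
#5 head=7: st i7 no-port MEM/MEM
#6 head=8: st i8 tail

ISSUED = 7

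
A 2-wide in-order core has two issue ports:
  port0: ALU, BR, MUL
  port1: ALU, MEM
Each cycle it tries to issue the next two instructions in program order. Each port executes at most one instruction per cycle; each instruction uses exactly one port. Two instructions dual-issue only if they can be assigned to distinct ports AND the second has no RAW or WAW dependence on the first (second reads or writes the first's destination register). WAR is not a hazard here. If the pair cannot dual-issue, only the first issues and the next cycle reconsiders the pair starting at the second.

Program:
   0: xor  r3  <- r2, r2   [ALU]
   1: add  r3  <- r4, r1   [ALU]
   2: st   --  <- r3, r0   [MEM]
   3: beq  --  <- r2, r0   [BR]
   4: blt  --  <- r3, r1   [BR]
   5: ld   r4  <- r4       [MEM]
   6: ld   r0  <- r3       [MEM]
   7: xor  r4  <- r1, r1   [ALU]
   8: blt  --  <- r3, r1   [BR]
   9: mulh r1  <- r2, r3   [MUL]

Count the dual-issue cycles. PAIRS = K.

c0: i0 xor  WAW r3
c1: i1 add  RAW r3
c2: i2,i3 st+beq  pair
c3: i4,i5 blt+ld  pair
c4: i6,i7 ld+xor  pair
c5: i8 blt  no-port BR/MUL
c6: i9 mulh  tail

PAIRS = 3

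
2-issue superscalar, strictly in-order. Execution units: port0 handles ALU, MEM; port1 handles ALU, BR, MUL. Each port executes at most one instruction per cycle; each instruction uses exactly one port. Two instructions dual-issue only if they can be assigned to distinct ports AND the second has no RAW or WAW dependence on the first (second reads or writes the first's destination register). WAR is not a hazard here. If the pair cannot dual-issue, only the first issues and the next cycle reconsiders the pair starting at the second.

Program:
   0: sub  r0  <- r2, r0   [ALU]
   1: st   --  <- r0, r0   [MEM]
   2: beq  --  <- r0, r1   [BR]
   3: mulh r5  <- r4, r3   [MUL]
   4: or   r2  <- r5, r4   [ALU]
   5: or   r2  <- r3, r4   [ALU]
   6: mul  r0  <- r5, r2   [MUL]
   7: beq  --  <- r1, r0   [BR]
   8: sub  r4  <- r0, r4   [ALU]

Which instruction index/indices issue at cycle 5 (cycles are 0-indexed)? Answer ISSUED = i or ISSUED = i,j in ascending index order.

[0] i0  sub  -- RAW r0
[1] i1/i2  st;beq  -- pair
[2] i3  mulh  -- RAW r5
[3] i4  or  -- WAW r2
[4] i5  or  -- RAW r2
[5] i6  mul  -- no-port MUL/BR
[6] i7/i8  beq;sub  -- pair

ISSUED = 6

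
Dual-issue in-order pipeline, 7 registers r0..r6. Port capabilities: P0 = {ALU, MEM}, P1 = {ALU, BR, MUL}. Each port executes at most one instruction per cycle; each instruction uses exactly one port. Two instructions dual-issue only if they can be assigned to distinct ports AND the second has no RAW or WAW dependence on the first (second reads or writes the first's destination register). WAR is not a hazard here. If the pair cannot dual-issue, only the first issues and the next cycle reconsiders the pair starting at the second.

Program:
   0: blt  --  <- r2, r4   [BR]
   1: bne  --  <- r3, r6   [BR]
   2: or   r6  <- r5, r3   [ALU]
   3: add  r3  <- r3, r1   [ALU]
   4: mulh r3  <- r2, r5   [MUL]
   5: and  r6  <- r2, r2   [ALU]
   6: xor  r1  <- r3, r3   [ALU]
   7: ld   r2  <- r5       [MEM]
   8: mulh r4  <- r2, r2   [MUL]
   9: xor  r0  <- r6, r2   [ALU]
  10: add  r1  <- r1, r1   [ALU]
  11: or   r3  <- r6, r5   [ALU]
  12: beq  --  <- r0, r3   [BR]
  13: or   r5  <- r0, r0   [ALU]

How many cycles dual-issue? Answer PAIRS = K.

PAIRS = 6

[0] i0  blt.BR  -- no-port BR/BR
[1] i1/i2  bne.BR+or.ALU  -- pair
[2] i3  add.ALU  -- WAW r3
[3] i4/i5  mulh.MUL+and.ALU  -- pair
[4] i6/i7  xor.ALU+ld.MEM  -- pair
[5] i8/i9  mulh.MUL+xor.ALU  -- pair
[6] i10/i11  add.ALU+or.ALU  -- pair
[7] i12/i13  beq.BR+or.ALU  -- pair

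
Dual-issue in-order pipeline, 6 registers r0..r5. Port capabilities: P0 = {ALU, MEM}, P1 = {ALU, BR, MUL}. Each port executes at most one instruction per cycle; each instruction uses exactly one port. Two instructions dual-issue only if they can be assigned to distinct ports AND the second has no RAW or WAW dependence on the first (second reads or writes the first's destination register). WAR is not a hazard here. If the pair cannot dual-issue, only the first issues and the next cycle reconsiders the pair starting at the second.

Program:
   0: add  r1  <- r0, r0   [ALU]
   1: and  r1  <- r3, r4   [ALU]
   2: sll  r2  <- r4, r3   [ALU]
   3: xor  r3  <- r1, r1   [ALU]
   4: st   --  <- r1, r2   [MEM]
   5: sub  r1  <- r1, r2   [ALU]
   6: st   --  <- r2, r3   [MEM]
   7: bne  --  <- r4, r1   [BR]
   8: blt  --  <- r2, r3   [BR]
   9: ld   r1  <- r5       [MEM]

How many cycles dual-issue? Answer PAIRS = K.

PAIRS = 4

c0: i0 add  WAW r1
c1: i1&i2 and;sll  2-wide
c2: i3&i4 xor;st  2-wide
c3: i5&i6 sub;st  2-wide
c4: i7 bne  no-port BR/BR
c5: i8&i9 blt;ld  2-wide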